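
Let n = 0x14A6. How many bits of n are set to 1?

6

0x14A6 = 1010010100110
Count the 1s: 1 + 1 + 1 + 1 + 1 + 1 = 6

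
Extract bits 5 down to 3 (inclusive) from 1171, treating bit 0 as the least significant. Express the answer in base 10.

v = 010010010011
Shift right by 3: 010010010
Mask low 3 bits: 010 = 2

2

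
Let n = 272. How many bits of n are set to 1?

272 = 100010000
Count the 1s: 1 + 1 = 2

2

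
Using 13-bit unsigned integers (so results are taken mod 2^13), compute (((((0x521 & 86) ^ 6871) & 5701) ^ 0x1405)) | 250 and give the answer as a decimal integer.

1786

0x521 = 0010100100001
86 = 0000001010110
→ & → 0000000000000 = 0
6871 = 1101011010111
→ ^ → 1101011010111 = 6871
5701 = 1011001000101
→ & → 1001001000101 = 4677
0x1405 = 1010000000101
→ ^ → 0011001000000 = 1600
250 = 0000011111010
→ | → 0011011111010 = 1786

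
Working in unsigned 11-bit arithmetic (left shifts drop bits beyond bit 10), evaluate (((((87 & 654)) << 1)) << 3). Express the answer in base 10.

96

87 = 00001010111
654 = 01010001110
→ & → 00000000110 = 6
→ << 1 (mod 2^11) → 00000001100 = 12
→ << 3 (mod 2^11) → 00001100000 = 96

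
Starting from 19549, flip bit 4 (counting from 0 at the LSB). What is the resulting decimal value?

x = 0100110001011101
bit 4 is currently 1; toggle it via x ^ (1 << 4) = x ^ 16
→ 0100110001001101 = 19533

19533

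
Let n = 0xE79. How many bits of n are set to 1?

8

0xE79 = 111001111001
Count the 1s: 1 + 1 + 1 + 1 + 1 + 1 + 1 + 1 = 8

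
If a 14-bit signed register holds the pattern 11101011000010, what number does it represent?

pattern = 11101011000010 (MSB is 1 ⇒ negative)
Invert: 00010100111101, add 1 → 00010100111110 = 1342, so the value is -1342.
(Equivalently: 15042 - 2^14 = 15042 - 16384 = -1342.)

-1342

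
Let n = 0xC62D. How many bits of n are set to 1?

8

0xC62D = 1100011000101101
Count the 1s: 1 + 1 + 1 + 1 + 1 + 1 + 1 + 1 = 8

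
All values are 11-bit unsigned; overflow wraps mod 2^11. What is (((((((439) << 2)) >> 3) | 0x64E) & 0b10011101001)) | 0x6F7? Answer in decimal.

439 = 00110110111
→ << 2 (mod 2^11) → 11011011100 = 1756
→ >> 3 → 00011011011 = 219
0x64E = 11001001110
→ | → 11011011111 = 1759
0b10011101001 = 10011101001
→ & → 10011001001 = 1225
0x6F7 = 11011110111
→ | → 11011111111 = 1791

1791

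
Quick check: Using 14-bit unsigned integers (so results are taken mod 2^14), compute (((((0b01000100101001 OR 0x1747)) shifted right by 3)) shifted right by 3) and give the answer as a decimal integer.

93

0b01000100101001 = 01000100101001
0x1747 = 01011101000111
→ OR → 01011101101111 = 5999
→ shifted right by 3 → 00001011101101 = 749
→ shifted right by 3 → 00000001011101 = 93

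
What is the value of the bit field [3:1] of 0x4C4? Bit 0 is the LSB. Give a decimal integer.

2

v = 10011000100
Shift right by 1: 1001100010
Mask low 3 bits: 010 = 2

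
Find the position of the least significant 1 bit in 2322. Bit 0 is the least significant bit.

2322 = 100100010010
Trailing zeros: 1, so the lowest set bit is bit 1 (value 2).

1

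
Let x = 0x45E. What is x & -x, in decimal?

x = 10001011110 = 1118
-x (two's complement) = …01110100010
AND   = 00000000010 = 2
(x & -x isolates the lowest set bit of x.)

2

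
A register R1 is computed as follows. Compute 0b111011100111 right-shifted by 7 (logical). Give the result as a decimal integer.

29

x = 111011100111
shift right by 7 → 000000011101 = 29
(equivalently, floor(3815 / 128))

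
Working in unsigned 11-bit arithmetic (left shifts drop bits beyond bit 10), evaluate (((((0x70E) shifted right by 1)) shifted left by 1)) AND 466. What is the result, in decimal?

0x70E = 11100001110
→ shifted right by 1 → 01110000111 = 903
→ shifted left by 1 (mod 2^11) → 11100001110 = 1806
466 = 00111010010
→ AND → 00100000010 = 258

258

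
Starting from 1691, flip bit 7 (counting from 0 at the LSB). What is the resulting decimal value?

x = 11010011011
bit 7 is currently 1; toggle it via x ^ (1 << 7) = x ^ 128
→ 11000011011 = 1563

1563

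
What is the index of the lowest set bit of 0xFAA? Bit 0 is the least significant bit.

1

0xFAA = 111110101010
Trailing zeros: 1, so the lowest set bit is bit 1 (value 2).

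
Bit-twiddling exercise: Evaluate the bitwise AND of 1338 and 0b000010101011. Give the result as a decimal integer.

1338 = 10100111010
b = 00010101011
AND → 00000101010 = 42

42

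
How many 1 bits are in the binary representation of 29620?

9

29620 = 111001110110100
Count the 1s: 1 + 1 + 1 + 1 + 1 + 1 + 1 + 1 + 1 = 9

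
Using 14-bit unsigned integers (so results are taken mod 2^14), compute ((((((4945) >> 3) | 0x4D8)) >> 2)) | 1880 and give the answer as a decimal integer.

4945 = 01001101010001
→ >> 3 → 00001001101010 = 618
0x4D8 = 00010011011000
→ | → 00011011111010 = 1786
→ >> 2 → 00000110111110 = 446
1880 = 00011101011000
→ | → 00011111111110 = 2046

2046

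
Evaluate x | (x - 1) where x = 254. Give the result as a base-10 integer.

x = 11111110 = 254
x - 1 = 11111101
OR    = 11111111 = 255
(x | (x - 1) sets all bits below the lowest set bit.)

255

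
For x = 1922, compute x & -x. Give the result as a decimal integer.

x = 11110000010 = 1922
-x (two's complement) = …00001111110
AND   = 00000000010 = 2
(x & -x isolates the lowest set bit of x.)

2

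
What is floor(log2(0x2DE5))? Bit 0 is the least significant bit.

13

0x2DE5 = 10110111100101
The topmost 1 is at position 13 (since 2^13 = 8192 ≤ 11749 < 16384).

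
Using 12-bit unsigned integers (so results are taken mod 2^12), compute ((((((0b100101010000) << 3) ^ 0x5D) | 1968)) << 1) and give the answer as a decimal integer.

4090

0b100101010000 = 100101010000
→ << 3 (mod 2^12) → 101010000000 = 2688
0x5D = 000001011101
→ ^ → 101011011101 = 2781
1968 = 011110110000
→ | → 111111111101 = 4093
→ << 1 (mod 2^12) → 111111111010 = 4090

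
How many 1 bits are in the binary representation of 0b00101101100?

5

n = 101101100
Count the 1s: 1 + 1 + 1 + 1 + 1 = 5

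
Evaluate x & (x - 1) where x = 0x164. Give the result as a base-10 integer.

352

x = 101100100 = 356
x - 1 = 101100011
AND   = 101100000 = 352
(x & (x - 1) clears the lowest set bit of x.)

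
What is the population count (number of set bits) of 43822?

43822 = 1010101100101110
Count the 1s: 1 + 1 + 1 + 1 + 1 + 1 + 1 + 1 + 1 = 9

9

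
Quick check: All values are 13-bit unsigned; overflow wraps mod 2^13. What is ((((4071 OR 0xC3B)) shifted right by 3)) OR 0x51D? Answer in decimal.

4071 = 0111111100111
0xC3B = 0110000111011
→ OR → 0111111111111 = 4095
→ shifted right by 3 → 0000111111111 = 511
0x51D = 0010100011101
→ OR → 0010111111111 = 1535

1535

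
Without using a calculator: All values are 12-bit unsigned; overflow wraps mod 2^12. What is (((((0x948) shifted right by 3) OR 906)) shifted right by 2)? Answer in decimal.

234

0x948 = 100101001000
→ shifted right by 3 → 000100101001 = 297
906 = 001110001010
→ OR → 001110101011 = 939
→ shifted right by 2 → 000011101010 = 234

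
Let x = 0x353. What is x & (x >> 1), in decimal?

x = 1101010011 = 851
x>>1 = 0110101001
AND  = 0100000001 = 257
(x & (x >> 1) has a 1 wherever x has two consecutive 1 bits.)

257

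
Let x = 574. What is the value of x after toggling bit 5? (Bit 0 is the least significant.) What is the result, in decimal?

x = 1000111110
bit 5 is currently 1; toggle it via x ^ (1 << 5) = x ^ 32
→ 1000011110 = 542

542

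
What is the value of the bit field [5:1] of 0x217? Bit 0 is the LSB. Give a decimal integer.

v = 01000010111
Shift right by 1: 0100001011
Mask low 5 bits: 01011 = 11

11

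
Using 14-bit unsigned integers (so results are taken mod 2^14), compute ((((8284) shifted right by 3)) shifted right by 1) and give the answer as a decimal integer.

517

8284 = 10000001011100
→ shifted right by 3 → 00010000001011 = 1035
→ shifted right by 1 → 00001000000101 = 517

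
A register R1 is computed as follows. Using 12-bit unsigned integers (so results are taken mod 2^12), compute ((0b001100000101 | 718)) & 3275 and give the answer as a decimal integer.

203

0b001100000101 = 001100000101
718 = 001011001110
→ | → 001111001111 = 975
3275 = 110011001011
→ & → 000011001011 = 203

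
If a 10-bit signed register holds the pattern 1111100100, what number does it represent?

pattern = 1111100100 (MSB is 1 ⇒ negative)
Invert: 0000011011, add 1 → 0000011100 = 28, so the value is -28.
(Equivalently: 996 - 2^10 = 996 - 1024 = -28.)

-28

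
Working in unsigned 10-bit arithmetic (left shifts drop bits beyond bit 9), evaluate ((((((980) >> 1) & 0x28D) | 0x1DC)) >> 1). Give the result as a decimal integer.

238

980 = 1111010100
→ >> 1 → 0111101010 = 490
0x28D = 1010001101
→ & → 0010001000 = 136
0x1DC = 0111011100
→ | → 0111011100 = 476
→ >> 1 → 0011101110 = 238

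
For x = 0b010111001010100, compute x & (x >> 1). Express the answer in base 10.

x = 10111001010100 = 11860
x>>1 = 01011100101010
AND  = 00011000000000 = 1536
(x & (x >> 1) has a 1 wherever x has two consecutive 1 bits.)

1536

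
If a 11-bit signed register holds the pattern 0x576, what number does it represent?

-650

pattern = 10101110110 (MSB is 1 ⇒ negative)
Invert: 01010001001, add 1 → 01010001010 = 650, so the value is -650.
(Equivalently: 1398 - 2^11 = 1398 - 2048 = -650.)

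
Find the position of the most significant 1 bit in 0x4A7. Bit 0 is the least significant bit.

10

0x4A7 = 10010100111
The topmost 1 is at position 10 (since 2^10 = 1024 ≤ 1191 < 2048).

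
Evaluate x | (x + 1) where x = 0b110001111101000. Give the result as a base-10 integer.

25577

x = 110001111101000 = 25576
x + 1 = 110001111101001
OR    = 110001111101001 = 25577
(x | (x + 1) sets the lowest cleared bit.)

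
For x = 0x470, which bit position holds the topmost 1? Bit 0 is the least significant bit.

10

0x470 = 10001110000
The topmost 1 is at position 10 (since 2^10 = 1024 ≤ 1136 < 2048).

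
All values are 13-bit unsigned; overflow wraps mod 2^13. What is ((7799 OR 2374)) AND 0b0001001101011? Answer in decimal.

7799 = 1111001110111
2374 = 0100101000110
→ OR → 1111101110111 = 8055
0b0001001101011 = 0001001101011
→ AND → 0001001100011 = 611

611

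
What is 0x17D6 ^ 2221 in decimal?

8059

0x17D6 = 1011111010110
2221 = 0100010101101
XOR → 1111101111011 = 8059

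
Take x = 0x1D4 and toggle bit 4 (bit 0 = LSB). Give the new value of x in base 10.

452

x = 0111010100
bit 4 is currently 1; toggle it via x ^ (1 << 4) = x ^ 16
→ 0111000100 = 452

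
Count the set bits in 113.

4

113 = 1110001
Count the 1s: 1 + 1 + 1 + 1 = 4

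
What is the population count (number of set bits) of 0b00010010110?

4

n = 10010110
Count the 1s: 1 + 1 + 1 + 1 = 4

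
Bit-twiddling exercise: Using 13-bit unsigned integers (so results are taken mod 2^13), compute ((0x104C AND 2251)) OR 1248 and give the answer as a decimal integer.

1256

0x104C = 1000001001100
2251 = 0100011001011
→ AND → 0000001001000 = 72
1248 = 0010011100000
→ OR → 0010011101000 = 1256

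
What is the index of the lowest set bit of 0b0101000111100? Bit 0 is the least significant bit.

2

0b0101000111100 = 101000111100
Trailing zeros: 2, so the lowest set bit is bit 2 (value 4).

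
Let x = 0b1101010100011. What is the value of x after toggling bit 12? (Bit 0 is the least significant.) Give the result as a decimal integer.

x = 1101010100011
bit 12 is currently 1; toggle it via x ^ (1 << 12) = x ^ 4096
→ 0101010100011 = 2723

2723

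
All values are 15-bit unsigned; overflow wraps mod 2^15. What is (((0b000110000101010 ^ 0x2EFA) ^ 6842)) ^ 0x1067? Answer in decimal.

0b000110000101010 = 000110000101010
0x2EFA = 010111011111010
→ ^ → 010001011010000 = 8912
6842 = 001101010111010
→ ^ → 011100001101010 = 14442
0x1067 = 001000001100111
→ ^ → 010100000001101 = 10253

10253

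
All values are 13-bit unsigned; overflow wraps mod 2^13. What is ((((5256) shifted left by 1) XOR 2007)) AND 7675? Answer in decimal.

5256 = 1010010001000
→ shifted left by 1 (mod 2^13) → 0100100010000 = 2320
2007 = 0011111010111
→ XOR → 0111011000111 = 3783
7675 = 1110111111011
→ AND → 0110011000011 = 3267

3267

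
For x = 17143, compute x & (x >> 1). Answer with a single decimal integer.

x = 100001011110111 = 17143
x>>1 = 010000101111011
AND  = 000000001110011 = 115
(x & (x >> 1) has a 1 wherever x has two consecutive 1 bits.)

115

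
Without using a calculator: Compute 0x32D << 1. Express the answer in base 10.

1626

0x32D = 01100101101
shift left by 1 → 11001011010 = 1626
(equivalently, 813 × 2^1 = 813 × 2)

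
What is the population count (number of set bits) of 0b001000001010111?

n = 1000001010111
Count the 1s: 1 + 1 + 1 + 1 + 1 + 1 = 6

6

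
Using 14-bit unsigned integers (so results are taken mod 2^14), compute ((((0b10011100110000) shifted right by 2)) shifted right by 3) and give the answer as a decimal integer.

0b10011100110000 = 10011100110000
→ shifted right by 2 → 00100111001100 = 2508
→ shifted right by 3 → 00000100111001 = 313

313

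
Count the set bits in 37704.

6

37704 = 1001001101001000
Count the 1s: 1 + 1 + 1 + 1 + 1 + 1 = 6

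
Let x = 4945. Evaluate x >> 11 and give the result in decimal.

2

4945 = 1001101010001
shift right by 11 → 0000000000010 = 2
(equivalently, floor(4945 / 2048))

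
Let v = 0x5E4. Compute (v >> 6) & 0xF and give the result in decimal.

v = 10111100100
Shift right by 6: 10111
Mask low 4 bits: 0111 = 7

7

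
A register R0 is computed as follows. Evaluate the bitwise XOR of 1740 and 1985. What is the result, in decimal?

269

1740 = 11011001100
1985 = 11111000001
XOR → 00100001101 = 269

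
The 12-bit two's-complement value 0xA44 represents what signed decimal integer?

pattern = 101001000100 (MSB is 1 ⇒ negative)
Invert: 010110111011, add 1 → 010110111100 = 1468, so the value is -1468.
(Equivalently: 2628 - 2^12 = 2628 - 4096 = -1468.)

-1468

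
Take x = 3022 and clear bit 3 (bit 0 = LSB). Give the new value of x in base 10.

3014

x = 0101111001110
bit 3 is currently 1; clear it via x & ~(1 << 3) = x & ~8
→ 0101111000110 = 3014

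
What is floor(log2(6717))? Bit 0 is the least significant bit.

12

6717 = 1101000111101
The topmost 1 is at position 12 (since 2^12 = 4096 ≤ 6717 < 8192).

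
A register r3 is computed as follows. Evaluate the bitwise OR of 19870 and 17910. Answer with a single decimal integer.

19966

19870 = 100110110011110
17910 = 100010111110110
 OR → 100110111111110 = 19966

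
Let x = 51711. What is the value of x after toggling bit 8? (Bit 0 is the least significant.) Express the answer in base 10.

x = 1100100111111111
bit 8 is currently 1; toggle it via x ^ (1 << 8) = x ^ 256
→ 1100100011111111 = 51455

51455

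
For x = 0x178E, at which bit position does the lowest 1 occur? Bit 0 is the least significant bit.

0x178E = 1011110001110
Trailing zeros: 1, so the lowest set bit is bit 1 (value 2).

1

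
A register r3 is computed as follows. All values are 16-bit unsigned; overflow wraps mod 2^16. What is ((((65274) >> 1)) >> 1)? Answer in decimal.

16318

65274 = 1111111011111010
→ >> 1 → 0111111101111101 = 32637
→ >> 1 → 0011111110111110 = 16318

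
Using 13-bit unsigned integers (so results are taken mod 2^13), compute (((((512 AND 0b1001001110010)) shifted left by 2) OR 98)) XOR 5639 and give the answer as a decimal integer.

7781

512 = 0001000000000
0b1001001110010 = 1001001110010
→ AND → 0001000000000 = 512
→ shifted left by 2 (mod 2^13) → 0100000000000 = 2048
98 = 0000001100010
→ OR → 0100001100010 = 2146
5639 = 1011000000111
→ XOR → 1111001100101 = 7781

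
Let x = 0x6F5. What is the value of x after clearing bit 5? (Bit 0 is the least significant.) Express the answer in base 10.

x = 00011011110101
bit 5 is currently 1; clear it via x & ~(1 << 5) = x & ~32
→ 00011011010101 = 1749

1749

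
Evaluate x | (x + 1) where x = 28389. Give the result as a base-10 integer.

28391

x = 110111011100101 = 28389
x + 1 = 110111011100110
OR    = 110111011100111 = 28391
(x | (x + 1) sets the lowest cleared bit.)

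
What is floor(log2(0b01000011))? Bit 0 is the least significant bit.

6

0b01000011 = 1000011
The topmost 1 is at position 6 (since 2^6 = 64 ≤ 67 < 128).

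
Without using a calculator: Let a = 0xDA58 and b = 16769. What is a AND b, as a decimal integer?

16384

0xDA58 = 1101101001011000
16769 = 0100000110000001
AND → 0100000000000000 = 16384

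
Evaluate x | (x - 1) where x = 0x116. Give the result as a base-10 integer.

279

x = 100010110 = 278
x - 1 = 100010101
OR    = 100010111 = 279
(x | (x - 1) sets all bits below the lowest set bit.)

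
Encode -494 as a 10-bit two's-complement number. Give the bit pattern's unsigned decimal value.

494 in 10 bits: 0111101110
Invert: 1000010001
Add 1:  1000010010 = 530
(Check: 2^10 - 494 = 1024 - 494 = 530.)

530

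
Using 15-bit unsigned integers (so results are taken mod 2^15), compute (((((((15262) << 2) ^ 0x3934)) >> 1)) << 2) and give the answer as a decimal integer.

11928

15262 = 011101110011110
→ << 2 (mod 2^15) → 110111001111000 = 28280
0x3934 = 011100100110100
→ ^ → 101011101001100 = 22348
→ >> 1 → 010101110100110 = 11174
→ << 2 (mod 2^15) → 010111010011000 = 11928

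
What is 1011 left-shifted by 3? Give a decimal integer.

8088

1011 = 0001111110011
shift left by 3 → 1111110011000 = 8088
(equivalently, 1011 × 2^3 = 1011 × 8)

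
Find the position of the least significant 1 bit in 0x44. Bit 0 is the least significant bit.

0x44 = 1000100
Trailing zeros: 2, so the lowest set bit is bit 2 (value 4).

2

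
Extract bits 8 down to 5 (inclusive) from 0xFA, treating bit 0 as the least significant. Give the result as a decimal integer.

v = 011111010
Shift right by 5: 0111
Mask low 4 bits: 0111 = 7

7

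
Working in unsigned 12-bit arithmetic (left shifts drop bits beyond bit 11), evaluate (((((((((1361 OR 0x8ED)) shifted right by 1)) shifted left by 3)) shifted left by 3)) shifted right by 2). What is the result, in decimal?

1361 = 010101010001
0x8ED = 100011101101
→ OR → 110111111101 = 3581
→ shifted right by 1 → 011011111110 = 1790
→ shifted left by 3 (mod 2^12) → 011111110000 = 2032
→ shifted left by 3 (mod 2^12) → 111110000000 = 3968
→ shifted right by 2 → 001111100000 = 992

992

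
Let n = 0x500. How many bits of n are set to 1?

0x500 = 10100000000
Count the 1s: 1 + 1 = 2

2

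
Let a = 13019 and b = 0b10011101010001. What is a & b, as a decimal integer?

8785

13019 = 11001011011011
b = 10011101010001
AND → 10001001010001 = 8785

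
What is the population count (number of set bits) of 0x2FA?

7

0x2FA = 1011111010
Count the 1s: 1 + 1 + 1 + 1 + 1 + 1 + 1 = 7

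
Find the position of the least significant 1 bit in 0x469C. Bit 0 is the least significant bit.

2

0x469C = 100011010011100
Trailing zeros: 2, so the lowest set bit is bit 2 (value 4).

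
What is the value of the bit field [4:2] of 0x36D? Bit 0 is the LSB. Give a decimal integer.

3

v = 1101101101
Shift right by 2: 11011011
Mask low 3 bits: 011 = 3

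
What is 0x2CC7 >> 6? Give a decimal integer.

0x2CC7 = 10110011000111
shift right by 6 → 00000010110011 = 179
(equivalently, floor(11463 / 64))

179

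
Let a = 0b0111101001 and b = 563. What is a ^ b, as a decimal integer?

a = 0111101001
563 = 1000110011
XOR → 1111011010 = 986

986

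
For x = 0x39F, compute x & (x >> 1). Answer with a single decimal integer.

399

x = 1110011111 = 927
x>>1 = 0111001111
AND  = 0110001111 = 399
(x & (x >> 1) has a 1 wherever x has two consecutive 1 bits.)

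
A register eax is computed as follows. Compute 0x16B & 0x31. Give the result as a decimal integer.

33

0x16B = 101101011
0x31 = 000110001
AND → 000100001 = 33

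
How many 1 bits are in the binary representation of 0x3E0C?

7

0x3E0C = 11111000001100
Count the 1s: 1 + 1 + 1 + 1 + 1 + 1 + 1 = 7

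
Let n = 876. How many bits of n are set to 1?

6

876 = 1101101100
Count the 1s: 1 + 1 + 1 + 1 + 1 + 1 = 6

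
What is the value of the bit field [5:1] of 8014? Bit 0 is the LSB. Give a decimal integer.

7

v = 1111101001110
Shift right by 1: 111110100111
Mask low 5 bits: 00111 = 7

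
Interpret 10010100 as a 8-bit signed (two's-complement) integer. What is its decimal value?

-108

pattern = 10010100 (MSB is 1 ⇒ negative)
Invert: 01101011, add 1 → 01101100 = 108, so the value is -108.
(Equivalently: 148 - 2^8 = 148 - 256 = -108.)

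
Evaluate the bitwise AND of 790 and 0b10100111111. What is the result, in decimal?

278

790 = 01100010110
b = 10100111111
AND → 00100010110 = 278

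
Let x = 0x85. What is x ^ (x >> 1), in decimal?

x = 10000101 = 133
x>>1 = 01000010
XOR  = 11000111 = 199
(x ^ (x >> 1) gives the standard binary-reflected Gray code of x.)

199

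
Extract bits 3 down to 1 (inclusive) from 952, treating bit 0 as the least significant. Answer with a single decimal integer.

4

v = 01110111000
Shift right by 1: 0111011100
Mask low 3 bits: 100 = 4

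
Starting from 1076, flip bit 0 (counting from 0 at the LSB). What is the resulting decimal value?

x = 010000110100
bit 0 is currently 0; toggle it via x ^ (1 << 0) = x ^ 1
→ 010000110101 = 1077

1077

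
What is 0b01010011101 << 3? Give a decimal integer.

5352

x = 0001010011101
shift left by 3 → 1010011101000 = 5352
(equivalently, 669 × 2^3 = 669 × 8)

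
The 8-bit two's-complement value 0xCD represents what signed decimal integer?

pattern = 11001101 (MSB is 1 ⇒ negative)
Invert: 00110010, add 1 → 00110011 = 51, so the value is -51.
(Equivalently: 205 - 2^8 = 205 - 256 = -51.)

-51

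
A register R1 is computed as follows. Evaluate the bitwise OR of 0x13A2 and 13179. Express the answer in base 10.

13307

0x13A2 = 01001110100010
13179 = 11001101111011
 OR → 11001111111011 = 13307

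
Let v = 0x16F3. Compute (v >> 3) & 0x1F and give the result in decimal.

30

v = 01011011110011
Shift right by 3: 01011011110
Mask low 5 bits: 11110 = 30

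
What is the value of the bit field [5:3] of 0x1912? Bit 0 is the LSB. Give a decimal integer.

v = 1100100010010
Shift right by 3: 1100100010
Mask low 3 bits: 010 = 2

2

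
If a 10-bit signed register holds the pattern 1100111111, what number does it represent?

pattern = 1100111111 (MSB is 1 ⇒ negative)
Invert: 0011000000, add 1 → 0011000001 = 193, so the value is -193.
(Equivalently: 831 - 2^10 = 831 - 1024 = -193.)

-193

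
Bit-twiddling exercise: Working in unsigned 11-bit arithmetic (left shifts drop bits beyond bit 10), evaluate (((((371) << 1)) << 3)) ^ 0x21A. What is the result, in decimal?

371 = 00101110011
→ << 1 (mod 2^11) → 01011100110 = 742
→ << 3 (mod 2^11) → 11100110000 = 1840
0x21A = 01000011010
→ ^ → 10100101010 = 1322

1322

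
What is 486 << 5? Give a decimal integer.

15552

486 = 00000111100110
shift left by 5 → 11110011000000 = 15552
(equivalently, 486 × 2^5 = 486 × 32)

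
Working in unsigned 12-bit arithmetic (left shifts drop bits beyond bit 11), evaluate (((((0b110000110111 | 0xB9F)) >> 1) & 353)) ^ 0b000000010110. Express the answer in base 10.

343

0b110000110111 = 110000110111
0xB9F = 101110011111
→ | → 111110111111 = 4031
→ >> 1 → 011111011111 = 2015
353 = 000101100001
→ & → 000101000001 = 321
0b000000010110 = 000000010110
→ ^ → 000101010111 = 343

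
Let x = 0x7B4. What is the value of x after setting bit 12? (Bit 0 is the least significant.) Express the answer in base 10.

6068

x = 00011110110100
bit 12 is currently 0; set it via x | (1 << 12) = x | 4096
→ 01011110110100 = 6068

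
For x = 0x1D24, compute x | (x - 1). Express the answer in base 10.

7463

x = 1110100100100 = 7460
x - 1 = 1110100100011
OR    = 1110100100111 = 7463
(x | (x - 1) sets all bits below the lowest set bit.)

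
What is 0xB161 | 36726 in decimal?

0xB161 = 1011000101100001
36726 = 1000111101110110
 OR → 1011111101110111 = 49015

49015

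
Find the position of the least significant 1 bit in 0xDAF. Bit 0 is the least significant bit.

0xDAF = 110110101111
Trailing zeros: 0, so the lowest set bit is bit 0 (value 1).

0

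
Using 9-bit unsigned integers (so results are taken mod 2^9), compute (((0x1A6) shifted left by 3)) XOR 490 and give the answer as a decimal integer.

0x1A6 = 110100110
→ shifted left by 3 (mod 2^9) → 100110000 = 304
490 = 111101010
→ XOR → 011011010 = 218

218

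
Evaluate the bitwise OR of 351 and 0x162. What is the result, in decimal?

383

351 = 101011111
0x162 = 101100010
 OR → 101111111 = 383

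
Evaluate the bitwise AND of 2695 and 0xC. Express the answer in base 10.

2695 = 101010000111
0xC = 000000001100
AND → 000000000100 = 4

4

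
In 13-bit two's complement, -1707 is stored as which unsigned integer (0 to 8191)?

1707 in 13 bits: 0011010101011
Invert: 1100101010100
Add 1:  1100101010101 = 6485
(Check: 2^13 - 1707 = 8192 - 1707 = 6485.)

6485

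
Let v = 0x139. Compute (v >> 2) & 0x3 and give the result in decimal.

v = 100111001
Shift right by 2: 1001110
Mask low 2 bits: 10 = 2

2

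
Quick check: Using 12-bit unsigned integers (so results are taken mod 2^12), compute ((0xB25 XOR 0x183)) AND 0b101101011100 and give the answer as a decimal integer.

0xB25 = 101100100101
0x183 = 000110000011
→ XOR → 101010100110 = 2726
0b101101011100 = 101101011100
→ AND → 101000000100 = 2564

2564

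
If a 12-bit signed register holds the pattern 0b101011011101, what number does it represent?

-1315

pattern = 101011011101 (MSB is 1 ⇒ negative)
Invert: 010100100010, add 1 → 010100100011 = 1315, so the value is -1315.
(Equivalently: 2781 - 2^12 = 2781 - 4096 = -1315.)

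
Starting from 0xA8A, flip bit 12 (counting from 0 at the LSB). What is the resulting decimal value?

x = 0101010001010
bit 12 is currently 0; toggle it via x ^ (1 << 12) = x ^ 4096
→ 1101010001010 = 6794

6794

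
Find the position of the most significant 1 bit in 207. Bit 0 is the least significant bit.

7

207 = 11001111
The topmost 1 is at position 7 (since 2^7 = 128 ≤ 207 < 256).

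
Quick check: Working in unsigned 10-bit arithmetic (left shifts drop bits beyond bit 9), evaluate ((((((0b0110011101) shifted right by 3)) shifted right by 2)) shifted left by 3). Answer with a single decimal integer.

96

0b0110011101 = 0110011101
→ shifted right by 3 → 0000110011 = 51
→ shifted right by 2 → 0000001100 = 12
→ shifted left by 3 (mod 2^10) → 0001100000 = 96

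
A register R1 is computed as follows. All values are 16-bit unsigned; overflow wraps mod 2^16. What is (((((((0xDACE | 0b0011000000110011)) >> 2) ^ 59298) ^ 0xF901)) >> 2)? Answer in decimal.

2055

0xDACE = 1101101011001110
0b0011000000110011 = 0011000000110011
→ | → 1111101011111111 = 64255
→ >> 2 → 0011111010111111 = 16063
59298 = 1110011110100010
→ ^ → 1101100100011101 = 55581
0xF901 = 1111100100000001
→ ^ → 0010000000011100 = 8220
→ >> 2 → 0000100000000111 = 2055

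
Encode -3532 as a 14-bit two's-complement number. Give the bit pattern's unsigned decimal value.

3532 in 14 bits: 00110111001100
Invert: 11001000110011
Add 1:  11001000110100 = 12852
(Check: 2^14 - 3532 = 16384 - 3532 = 12852.)

12852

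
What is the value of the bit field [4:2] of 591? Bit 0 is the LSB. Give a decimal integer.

3

v = 01001001111
Shift right by 2: 010010011
Mask low 3 bits: 011 = 3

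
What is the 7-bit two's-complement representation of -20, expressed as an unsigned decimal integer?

108

20 in 7 bits: 0010100
Invert: 1101011
Add 1:  1101100 = 108
(Check: 2^7 - 20 = 128 - 20 = 108.)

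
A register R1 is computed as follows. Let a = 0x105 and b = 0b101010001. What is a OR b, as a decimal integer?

341

0x105 = 100000101
b = 101010001
 OR → 101010101 = 341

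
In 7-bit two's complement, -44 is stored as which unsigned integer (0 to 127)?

44 in 7 bits: 0101100
Invert: 1010011
Add 1:  1010100 = 84
(Check: 2^7 - 44 = 128 - 44 = 84.)

84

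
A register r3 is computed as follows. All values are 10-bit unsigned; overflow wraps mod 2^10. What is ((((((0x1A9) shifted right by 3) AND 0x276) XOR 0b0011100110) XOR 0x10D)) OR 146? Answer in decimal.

0x1A9 = 0110101001
→ shifted right by 3 → 0000110101 = 53
0x276 = 1001110110
→ AND → 0000110100 = 52
0b0011100110 = 0011100110
→ XOR → 0011010010 = 210
0x10D = 0100001101
→ XOR → 0111011111 = 479
146 = 0010010010
→ OR → 0111011111 = 479

479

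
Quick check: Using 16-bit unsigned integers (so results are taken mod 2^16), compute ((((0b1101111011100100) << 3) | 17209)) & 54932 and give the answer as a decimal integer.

54800

0b1101111011100100 = 1101111011100100
→ << 3 (mod 2^16) → 1111011100100000 = 63264
17209 = 0100001100111001
→ | → 1111011100111001 = 63289
54932 = 1101011010010100
→ & → 1101011000010000 = 54800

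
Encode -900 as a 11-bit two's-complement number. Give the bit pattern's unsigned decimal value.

1148

900 in 11 bits: 01110000100
Invert: 10001111011
Add 1:  10001111100 = 1148
(Check: 2^11 - 900 = 2048 - 900 = 1148.)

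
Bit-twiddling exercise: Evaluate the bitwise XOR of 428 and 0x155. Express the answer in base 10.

249

428 = 110101100
0x155 = 101010101
XOR → 011111001 = 249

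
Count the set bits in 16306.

16306 = 11111110110010
Count the 1s: 1 + 1 + 1 + 1 + 1 + 1 + 1 + 1 + 1 + 1 = 10

10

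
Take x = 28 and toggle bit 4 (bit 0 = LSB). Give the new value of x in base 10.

12

x = 00011100
bit 4 is currently 1; toggle it via x ^ (1 << 4) = x ^ 16
→ 00001100 = 12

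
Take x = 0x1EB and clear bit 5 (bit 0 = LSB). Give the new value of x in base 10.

x = 111101011
bit 5 is currently 1; clear it via x & ~(1 << 5) = x & ~32
→ 111001011 = 459

459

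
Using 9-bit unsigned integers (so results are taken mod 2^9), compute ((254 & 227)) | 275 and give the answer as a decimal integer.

499

254 = 011111110
227 = 011100011
→ & → 011100010 = 226
275 = 100010011
→ | → 111110011 = 499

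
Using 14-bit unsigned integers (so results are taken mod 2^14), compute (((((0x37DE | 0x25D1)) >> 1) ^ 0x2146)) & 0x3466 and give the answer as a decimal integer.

0x37DE = 11011111011110
0x25D1 = 10010111010001
→ | → 11011111011111 = 14303
→ >> 1 → 01101111101111 = 7151
0x2146 = 10000101000110
→ ^ → 11101010101001 = 15017
0x3466 = 11010001100110
→ & → 11000000100000 = 12320

12320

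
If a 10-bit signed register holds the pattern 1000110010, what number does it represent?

-462

pattern = 1000110010 (MSB is 1 ⇒ negative)
Invert: 0111001101, add 1 → 0111001110 = 462, so the value is -462.
(Equivalently: 562 - 2^10 = 562 - 1024 = -462.)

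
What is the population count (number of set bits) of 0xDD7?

9

0xDD7 = 110111010111
Count the 1s: 1 + 1 + 1 + 1 + 1 + 1 + 1 + 1 + 1 = 9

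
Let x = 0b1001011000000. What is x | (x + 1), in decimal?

4801

x = 1001011000000 = 4800
x + 1 = 1001011000001
OR    = 1001011000001 = 4801
(x | (x + 1) sets the lowest cleared bit.)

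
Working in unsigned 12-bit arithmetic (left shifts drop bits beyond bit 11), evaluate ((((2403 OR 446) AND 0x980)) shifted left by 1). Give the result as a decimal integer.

2403 = 100101100011
446 = 000110111110
→ OR → 100111111111 = 2559
0x980 = 100110000000
→ AND → 100110000000 = 2432
→ shifted left by 1 (mod 2^12) → 001100000000 = 768

768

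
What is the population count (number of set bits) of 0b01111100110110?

9

n = 1111100110110
Count the 1s: 1 + 1 + 1 + 1 + 1 + 1 + 1 + 1 + 1 = 9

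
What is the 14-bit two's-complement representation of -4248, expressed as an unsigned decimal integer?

4248 in 14 bits: 01000010011000
Invert: 10111101100111
Add 1:  10111101101000 = 12136
(Check: 2^14 - 4248 = 16384 - 4248 = 12136.)

12136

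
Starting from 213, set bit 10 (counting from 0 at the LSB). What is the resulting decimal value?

1237

x = 000011010101
bit 10 is currently 0; set it via x | (1 << 10) = x | 1024
→ 010011010101 = 1237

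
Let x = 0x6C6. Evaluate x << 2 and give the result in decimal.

0x6C6 = 0011011000110
shift left by 2 → 1101100011000 = 6936
(equivalently, 1734 × 2^2 = 1734 × 4)

6936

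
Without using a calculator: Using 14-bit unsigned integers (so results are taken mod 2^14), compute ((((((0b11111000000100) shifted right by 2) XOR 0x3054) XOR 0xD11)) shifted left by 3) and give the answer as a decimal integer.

0b11111000000100 = 11111000000100
→ shifted right by 2 → 00111110000001 = 3969
0x3054 = 11000001010100
→ XOR → 11111111010101 = 16341
0xD11 = 00110100010001
→ XOR → 11001011000100 = 12996
→ shifted left by 3 (mod 2^14) → 01011000100000 = 5664

5664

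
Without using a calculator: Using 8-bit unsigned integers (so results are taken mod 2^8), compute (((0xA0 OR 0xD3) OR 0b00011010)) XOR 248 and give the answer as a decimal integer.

0xA0 = 10100000
0xD3 = 11010011
→ OR → 11110011 = 243
0b00011010 = 00011010
→ OR → 11111011 = 251
248 = 11111000
→ XOR → 00000011 = 3

3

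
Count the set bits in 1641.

6

1641 = 11001101001
Count the 1s: 1 + 1 + 1 + 1 + 1 + 1 = 6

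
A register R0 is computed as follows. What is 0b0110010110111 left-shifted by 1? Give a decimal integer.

x = 0110010110111
shift left by 1 → 1100101101110 = 6510
(equivalently, 3255 × 2^1 = 3255 × 2)

6510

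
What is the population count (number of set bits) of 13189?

13189 = 11001110000101
Count the 1s: 1 + 1 + 1 + 1 + 1 + 1 + 1 = 7

7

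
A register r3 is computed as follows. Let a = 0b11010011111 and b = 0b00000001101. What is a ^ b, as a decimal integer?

1682

a = 11010011111
b = 00000001101
XOR → 11010010010 = 1682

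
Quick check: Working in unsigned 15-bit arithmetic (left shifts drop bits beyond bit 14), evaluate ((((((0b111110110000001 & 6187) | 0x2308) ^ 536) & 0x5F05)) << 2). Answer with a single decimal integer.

25604

0b111110110000001 = 111110110000001
6187 = 001100000101011
→ & → 001100000000001 = 6145
0x2308 = 010001100001000
→ | → 011101100001001 = 15113
536 = 000001000011000
→ ^ → 011100100010001 = 14609
0x5F05 = 101111100000101
→ & → 001100100000001 = 6401
→ << 2 (mod 2^15) → 110010000000100 = 25604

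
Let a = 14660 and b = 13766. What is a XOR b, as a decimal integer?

3202

14660 = 11100101000100
13766 = 11010111000110
XOR → 00110010000010 = 3202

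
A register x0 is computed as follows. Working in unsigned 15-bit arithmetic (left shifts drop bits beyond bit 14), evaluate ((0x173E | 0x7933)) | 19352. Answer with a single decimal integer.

32703

0x173E = 001011100111110
0x7933 = 111100100110011
→ | → 111111100111111 = 32575
19352 = 100101110011000
→ | → 111111110111111 = 32703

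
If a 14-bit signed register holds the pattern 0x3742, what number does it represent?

-2238

pattern = 11011101000010 (MSB is 1 ⇒ negative)
Invert: 00100010111101, add 1 → 00100010111110 = 2238, so the value is -2238.
(Equivalently: 14146 - 2^14 = 14146 - 16384 = -2238.)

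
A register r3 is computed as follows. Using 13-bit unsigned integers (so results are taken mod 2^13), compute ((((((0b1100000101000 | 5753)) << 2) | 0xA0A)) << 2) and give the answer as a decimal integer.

0b1100000101000 = 1100000101000
5753 = 1011001111001
→ | → 1111001111001 = 7801
→ << 2 (mod 2^13) → 1100111100100 = 6628
0xA0A = 0101000001010
→ | → 1101111101110 = 7150
→ << 2 (mod 2^13) → 0111110111000 = 4024

4024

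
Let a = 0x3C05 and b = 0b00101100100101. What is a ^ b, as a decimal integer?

0x3C05 = 11110000000101
b = 00101100100101
XOR → 11011100100000 = 14112

14112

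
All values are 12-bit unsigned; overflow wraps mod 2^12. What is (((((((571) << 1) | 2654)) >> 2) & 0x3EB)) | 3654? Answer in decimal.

4047

571 = 001000111011
→ << 1 (mod 2^12) → 010001110110 = 1142
2654 = 101001011110
→ | → 111001111110 = 3710
→ >> 2 → 001110011111 = 927
0x3EB = 001111101011
→ & → 001110001011 = 907
3654 = 111001000110
→ | → 111111001111 = 4047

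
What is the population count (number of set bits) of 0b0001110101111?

n = 1110101111
Count the 1s: 1 + 1 + 1 + 1 + 1 + 1 + 1 + 1 = 8

8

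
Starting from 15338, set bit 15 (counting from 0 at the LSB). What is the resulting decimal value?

48106

x = 0011101111101010
bit 15 is currently 0; set it via x | (1 << 15) = x | 32768
→ 1011101111101010 = 48106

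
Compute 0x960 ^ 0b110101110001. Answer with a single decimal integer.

0x960 = 100101100000
b = 110101110001
XOR → 010000010001 = 1041

1041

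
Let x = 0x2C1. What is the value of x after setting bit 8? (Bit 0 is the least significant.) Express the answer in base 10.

x = 0001011000001
bit 8 is currently 0; set it via x | (1 << 8) = x | 256
→ 0001111000001 = 961

961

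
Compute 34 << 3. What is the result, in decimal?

272

34 = 000100010
shift left by 3 → 100010000 = 272
(equivalently, 34 × 2^3 = 34 × 8)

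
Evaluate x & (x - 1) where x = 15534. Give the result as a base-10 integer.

x = 11110010101110 = 15534
x - 1 = 11110010101101
AND   = 11110010101100 = 15532
(x & (x - 1) clears the lowest set bit of x.)

15532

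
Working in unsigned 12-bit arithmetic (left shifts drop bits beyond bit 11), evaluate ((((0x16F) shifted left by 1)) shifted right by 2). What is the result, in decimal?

0x16F = 000101101111
→ shifted left by 1 (mod 2^12) → 001011011110 = 734
→ shifted right by 2 → 000010110111 = 183

183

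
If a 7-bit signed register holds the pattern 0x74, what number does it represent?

pattern = 1110100 (MSB is 1 ⇒ negative)
Invert: 0001011, add 1 → 0001100 = 12, so the value is -12.
(Equivalently: 116 - 2^7 = 116 - 128 = -12.)

-12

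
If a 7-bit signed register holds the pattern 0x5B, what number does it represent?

-37

pattern = 1011011 (MSB is 1 ⇒ negative)
Invert: 0100100, add 1 → 0100101 = 37, so the value is -37.
(Equivalently: 91 - 2^7 = 91 - 128 = -37.)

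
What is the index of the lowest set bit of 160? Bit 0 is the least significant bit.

5

160 = 10100000
Trailing zeros: 5, so the lowest set bit is bit 5 (value 32).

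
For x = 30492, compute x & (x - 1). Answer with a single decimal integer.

30488

x = 111011100011100 = 30492
x - 1 = 111011100011011
AND   = 111011100011000 = 30488
(x & (x - 1) clears the lowest set bit of x.)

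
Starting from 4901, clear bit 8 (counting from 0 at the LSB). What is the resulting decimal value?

x = 01001100100101
bit 8 is currently 1; clear it via x & ~(1 << 8) = x & ~256
→ 01001000100101 = 4645

4645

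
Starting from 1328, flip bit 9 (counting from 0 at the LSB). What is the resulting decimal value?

x = 0010100110000
bit 9 is currently 0; toggle it via x ^ (1 << 9) = x ^ 512
→ 0011100110000 = 1840

1840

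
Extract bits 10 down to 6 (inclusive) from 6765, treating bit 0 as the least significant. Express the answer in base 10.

v = 1101001101101
Shift right by 6: 1101001
Mask low 5 bits: 01001 = 9

9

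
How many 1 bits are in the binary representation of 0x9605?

6

0x9605 = 1001011000000101
Count the 1s: 1 + 1 + 1 + 1 + 1 + 1 = 6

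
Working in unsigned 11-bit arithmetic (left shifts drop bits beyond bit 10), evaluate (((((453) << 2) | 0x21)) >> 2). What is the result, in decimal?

453 = 00111000101
→ << 2 (mod 2^11) → 11100010100 = 1812
0x21 = 00000100001
→ | → 11100110101 = 1845
→ >> 2 → 00111001101 = 461

461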